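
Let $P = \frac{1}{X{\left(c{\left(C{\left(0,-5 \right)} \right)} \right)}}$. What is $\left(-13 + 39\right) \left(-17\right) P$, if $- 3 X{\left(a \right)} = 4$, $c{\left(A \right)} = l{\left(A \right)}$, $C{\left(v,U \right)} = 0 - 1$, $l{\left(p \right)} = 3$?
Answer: $\frac{663}{2} \approx 331.5$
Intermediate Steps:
$C{\left(v,U \right)} = -1$
$c{\left(A \right)} = 3$
$X{\left(a \right)} = - \frac{4}{3}$ ($X{\left(a \right)} = \left(- \frac{1}{3}\right) 4 = - \frac{4}{3}$)
$P = - \frac{3}{4}$ ($P = \frac{1}{- \frac{4}{3}} = - \frac{3}{4} \approx -0.75$)
$\left(-13 + 39\right) \left(-17\right) P = \left(-13 + 39\right) \left(-17\right) \left(- \frac{3}{4}\right) = 26 \left(-17\right) \left(- \frac{3}{4}\right) = \left(-442\right) \left(- \frac{3}{4}\right) = \frac{663}{2}$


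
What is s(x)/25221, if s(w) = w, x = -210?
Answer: -10/1201 ≈ -0.0083264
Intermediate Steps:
s(x)/25221 = -210/25221 = -210*1/25221 = -10/1201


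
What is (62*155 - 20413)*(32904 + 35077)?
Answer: -734398743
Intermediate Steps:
(62*155 - 20413)*(32904 + 35077) = (9610 - 20413)*67981 = -10803*67981 = -734398743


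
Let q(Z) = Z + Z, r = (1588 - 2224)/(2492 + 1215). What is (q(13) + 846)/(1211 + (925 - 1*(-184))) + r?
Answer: 219623/1075030 ≈ 0.20429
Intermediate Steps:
r = -636/3707 ≈ -0.17157
q(Z) = 2*Z
(q(13) + 846)/(1211 + (925 - 1*(-184))) + r = (2*13 + 846)/(1211 + (925 - 1*(-184))) - 636/3707 = (26 + 846)/(1211 + (925 + 184)) - 636/3707 = 872/(1211 + 1109) - 636/3707 = 872/2320 - 636/3707 = 872*(1/2320) - 636/3707 = 109/290 - 636/3707 = 219623/1075030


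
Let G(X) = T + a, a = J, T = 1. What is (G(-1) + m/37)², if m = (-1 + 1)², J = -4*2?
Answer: 49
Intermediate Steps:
J = -8
m = 0 (m = 0² = 0)
a = -8
G(X) = -7 (G(X) = 1 - 8 = -7)
(G(-1) + m/37)² = (-7 + 0/37)² = (-7 + 0*(1/37))² = (-7 + 0)² = (-7)² = 49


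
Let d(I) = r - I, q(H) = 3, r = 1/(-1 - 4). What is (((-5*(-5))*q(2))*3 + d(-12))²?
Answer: 1401856/25 ≈ 56074.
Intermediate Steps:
r = -⅕ (r = 1/(-5) = -⅕ ≈ -0.20000)
d(I) = -⅕ - I
(((-5*(-5))*q(2))*3 + d(-12))² = ((-5*(-5)*3)*3 + (-⅕ - 1*(-12)))² = ((25*3)*3 + (-⅕ + 12))² = (75*3 + 59/5)² = (225 + 59/5)² = (1184/5)² = 1401856/25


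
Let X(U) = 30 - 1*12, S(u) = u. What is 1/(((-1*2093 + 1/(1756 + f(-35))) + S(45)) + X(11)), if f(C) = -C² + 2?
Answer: -533/1081989 ≈ -0.00049261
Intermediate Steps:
X(U) = 18 (X(U) = 30 - 12 = 18)
f(C) = 2 - C²
1/(((-1*2093 + 1/(1756 + f(-35))) + S(45)) + X(11)) = 1/(((-1*2093 + 1/(1756 + (2 - 1*(-35)²))) + 45) + 18) = 1/(((-2093 + 1/(1756 + (2 - 1*1225))) + 45) + 18) = 1/(((-2093 + 1/(1756 + (2 - 1225))) + 45) + 18) = 1/(((-2093 + 1/(1756 - 1223)) + 45) + 18) = 1/(((-2093 + 1/533) + 45) + 18) = 1/((-1115568/533 + 45) + 18) = 1/(-1091583/533 + 18) = 1/(-1081989/533) = -533/1081989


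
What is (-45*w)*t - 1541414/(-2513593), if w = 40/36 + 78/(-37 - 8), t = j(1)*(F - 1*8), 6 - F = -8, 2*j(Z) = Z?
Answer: 212683226/2513593 ≈ 84.613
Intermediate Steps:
j(Z) = Z/2
F = 14 (F = 6 - 1*(-8) = 6 + 8 = 14)
t = 3 (t = ((½)*1)*(14 - 1*8) = (14 - 8)/2 = (½)*6 = 3)
w = -28/45 (w = 40*(1/36) + 78/(-45) = 10/9 + 78*(-1/45) = 10/9 - 26/15 = -28/45 ≈ -0.62222)
(-45*w)*t - 1541414/(-2513593) = -45*(-28/45)*3 - 1541414/(-2513593) = 28*3 - 1541414*(-1/2513593) = 84 + 1541414/2513593 = 212683226/2513593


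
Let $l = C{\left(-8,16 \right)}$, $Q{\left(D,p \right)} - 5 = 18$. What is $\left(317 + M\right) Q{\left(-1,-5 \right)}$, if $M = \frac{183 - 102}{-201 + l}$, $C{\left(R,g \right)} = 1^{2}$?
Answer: $\frac{1456337}{200} \approx 7281.7$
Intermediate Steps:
$Q{\left(D,p \right)} = 23$ ($Q{\left(D,p \right)} = 5 + 18 = 23$)
$C{\left(R,g \right)} = 1$
$l = 1$
$M = - \frac{81}{200}$ ($M = \frac{183 - 102}{-201 + 1} = \frac{81}{-200} = 81 \left(- \frac{1}{200}\right) = - \frac{81}{200} \approx -0.405$)
$\left(317 + M\right) Q{\left(-1,-5 \right)} = \left(317 - \frac{81}{200}\right) 23 = \frac{63319}{200} \cdot 23 = \frac{1456337}{200}$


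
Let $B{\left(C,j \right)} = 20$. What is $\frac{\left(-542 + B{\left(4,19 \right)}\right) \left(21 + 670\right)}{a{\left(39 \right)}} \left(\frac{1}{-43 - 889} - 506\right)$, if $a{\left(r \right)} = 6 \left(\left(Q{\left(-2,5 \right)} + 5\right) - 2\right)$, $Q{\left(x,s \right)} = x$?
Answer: $\frac{28350756381}{932} \approx 3.0419 \cdot 10^{7}$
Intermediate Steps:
$a{\left(r \right)} = 6$ ($a{\left(r \right)} = 6 \left(\left(-2 + 5\right) - 2\right) = 6 \left(3 - 2\right) = 6 \cdot 1 = 6$)
$\frac{\left(-542 + B{\left(4,19 \right)}\right) \left(21 + 670\right)}{a{\left(39 \right)}} \left(\frac{1}{-43 - 889} - 506\right) = \frac{\left(-542 + 20\right) \left(21 + 670\right)}{6} \left(\frac{1}{-43 - 889} - 506\right) = \left(-522\right) 691 \cdot \frac{1}{6} \left(\frac{1}{-932} - 506\right) = \left(-360702\right) \frac{1}{6} \left(- \frac{1}{932} - 506\right) = \left(-60117\right) \left(- \frac{471593}{932}\right) = \frac{28350756381}{932}$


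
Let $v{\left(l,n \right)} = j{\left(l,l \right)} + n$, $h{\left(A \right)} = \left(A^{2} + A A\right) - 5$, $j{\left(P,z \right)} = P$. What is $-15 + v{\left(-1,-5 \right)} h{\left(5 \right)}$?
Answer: $-285$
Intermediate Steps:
$h{\left(A \right)} = -5 + 2 A^{2}$ ($h{\left(A \right)} = \left(A^{2} + A^{2}\right) - 5 = 2 A^{2} - 5 = -5 + 2 A^{2}$)
$v{\left(l,n \right)} = l + n$
$-15 + v{\left(-1,-5 \right)} h{\left(5 \right)} = -15 + \left(-1 - 5\right) \left(-5 + 2 \cdot 5^{2}\right) = -15 - 6 \left(-5 + 2 \cdot 25\right) = -15 - 6 \left(-5 + 50\right) = -15 - 270 = -285$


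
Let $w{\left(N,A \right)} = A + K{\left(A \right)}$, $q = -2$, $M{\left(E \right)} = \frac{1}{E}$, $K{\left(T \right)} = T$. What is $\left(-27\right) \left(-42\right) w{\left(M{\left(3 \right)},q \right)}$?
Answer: $-4536$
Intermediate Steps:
$w{\left(N,A \right)} = 2 A$ ($w{\left(N,A \right)} = A + A = 2 A$)
$\left(-27\right) \left(-42\right) w{\left(M{\left(3 \right)},q \right)} = \left(-27\right) \left(-42\right) 2 \left(-2\right) = 1134 \left(-4\right) = -4536$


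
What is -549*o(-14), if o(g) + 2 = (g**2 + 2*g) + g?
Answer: -83448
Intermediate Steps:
o(g) = -2 + g**2 + 3*g (o(g) = -2 + ((g**2 + 2*g) + g) = -2 + (g**2 + 3*g) = -2 + g**2 + 3*g)
-549*o(-14) = -549*(-2 + (-14)**2 + 3*(-14)) = -549*(-2 + 196 - 42) = -549*152 = -83448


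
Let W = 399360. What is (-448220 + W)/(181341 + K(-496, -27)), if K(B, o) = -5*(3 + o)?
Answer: -6980/25923 ≈ -0.26926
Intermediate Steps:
K(B, o) = -15 - 5*o
(-448220 + W)/(181341 + K(-496, -27)) = (-448220 + 399360)/(181341 + (-15 - 5*(-27))) = -48860/(181341 + (-15 + 135)) = -48860/(181341 + 120) = -48860/181461 = -48860*1/181461 = -6980/25923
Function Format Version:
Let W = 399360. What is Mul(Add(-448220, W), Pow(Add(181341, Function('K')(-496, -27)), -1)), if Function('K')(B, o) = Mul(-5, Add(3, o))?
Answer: Rational(-6980, 25923) ≈ -0.26926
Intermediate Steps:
Function('K')(B, o) = Add(-15, Mul(-5, o))
Mul(Add(-448220, W), Pow(Add(181341, Function('K')(-496, -27)), -1)) = Mul(Add(-448220, 399360), Pow(Add(181341, Add(-15, Mul(-5, -27))), -1)) = Mul(-48860, Pow(Add(181341, Add(-15, 135)), -1)) = Mul(-48860, Pow(Add(181341, 120), -1)) = Mul(-48860, Pow(181461, -1)) = Mul(-48860, Rational(1, 181461)) = Rational(-6980, 25923)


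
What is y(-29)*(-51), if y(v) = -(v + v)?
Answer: -2958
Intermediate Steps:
y(v) = -2*v
y(-29)*(-51) = -2*(-29)*(-51) = 58*(-51) = -2958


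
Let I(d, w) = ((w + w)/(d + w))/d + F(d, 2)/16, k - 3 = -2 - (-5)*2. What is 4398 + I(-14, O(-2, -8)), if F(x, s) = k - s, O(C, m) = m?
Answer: 5418965/1232 ≈ 4398.5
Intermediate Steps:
k = 11 (k = 3 + (-2 - (-5)*2) = 3 + (-2 - 1*(-10)) = 3 + (-2 + 10) = 3 + 8 = 11)
F(x, s) = 11 - s
I(d, w) = 9/16 + 2*w/(d*(d + w)) (I(d, w) = ((w + w)/(d + w))/d + (11 - 1*2)/16 = ((2*w)/(d + w))/d + (11 - 2)*(1/16) = (2*w/(d + w))/d + 9*(1/16) = 2*w/(d*(d + w)) + 9/16 = 9/16 + 2*w/(d*(d + w)))
4398 + I(-14, O(-2, -8)) = 4398 + (1/16)*(9*(-14)**2 + 32*(-8) + 9*(-14)*(-8))/(-14*(-14 - 8)) = 4398 + (1/16)*(-1/14)*(9*196 - 256 + 1008)/(-22) = 4398 + (1/16)*(-1/14)*(-1/22)*(1764 - 256 + 1008) = 4398 + (1/16)*(-1/14)*(-1/22)*2516 = 4398 + 629/1232 = 5418965/1232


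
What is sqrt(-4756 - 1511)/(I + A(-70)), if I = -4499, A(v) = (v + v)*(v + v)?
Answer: I*sqrt(6267)/15101 ≈ 0.0052423*I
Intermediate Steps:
A(v) = 4*v**2 (A(v) = (2*v)*(2*v) = 4*v**2)
sqrt(-4756 - 1511)/(I + A(-70)) = sqrt(-4756 - 1511)/(-4499 + 4*(-70)**2) = sqrt(-6267)/(-4499 + 4*4900) = (I*sqrt(6267))/(-4499 + 19600) = (I*sqrt(6267))/15101 = (I*sqrt(6267))*(1/15101) = I*sqrt(6267)/15101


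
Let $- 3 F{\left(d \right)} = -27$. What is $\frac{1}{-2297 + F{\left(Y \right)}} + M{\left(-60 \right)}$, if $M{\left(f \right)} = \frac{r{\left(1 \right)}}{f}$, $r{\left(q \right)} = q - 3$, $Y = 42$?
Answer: $\frac{1129}{34320} \approx 0.032896$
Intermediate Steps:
$r{\left(q \right)} = -3 + q$ ($r{\left(q \right)} = q - 3 = -3 + q$)
$M{\left(f \right)} = - \frac{2}{f}$ ($M{\left(f \right)} = \frac{-3 + 1}{f} = - \frac{2}{f}$)
$F{\left(d \right)} = 9$ ($F{\left(d \right)} = \left(- \frac{1}{3}\right) \left(-27\right) = 9$)
$\frac{1}{-2297 + F{\left(Y \right)}} + M{\left(-60 \right)} = \frac{1}{-2297 + 9} - \frac{2}{-60} = \frac{1}{-2288} - - \frac{1}{30} = - \frac{1}{2288} + \frac{1}{30} = \frac{1129}{34320}$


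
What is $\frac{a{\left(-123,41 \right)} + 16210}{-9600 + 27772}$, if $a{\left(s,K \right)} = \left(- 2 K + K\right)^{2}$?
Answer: $\frac{17891}{18172} \approx 0.98454$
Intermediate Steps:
$a{\left(s,K \right)} = K^{2}$ ($a{\left(s,K \right)} = \left(- K\right)^{2} = K^{2}$)
$\frac{a{\left(-123,41 \right)} + 16210}{-9600 + 27772} = \frac{41^{2} + 16210}{-9600 + 27772} = \frac{1681 + 16210}{18172} = 17891 \cdot \frac{1}{18172} = \frac{17891}{18172}$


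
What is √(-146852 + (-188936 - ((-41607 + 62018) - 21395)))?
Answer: 2*I*√83701 ≈ 578.62*I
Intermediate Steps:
√(-146852 + (-188936 - ((-41607 + 62018) - 21395))) = √(-146852 + (-188936 - (20411 - 21395))) = √(-146852 + (-188936 - 1*(-984))) = √(-146852 + (-188936 + 984)) = √(-146852 - 187952) = √(-334804) = 2*I*√83701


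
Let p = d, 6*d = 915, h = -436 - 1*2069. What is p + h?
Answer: -4705/2 ≈ -2352.5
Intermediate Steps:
h = -2505 (h = -436 - 2069 = -2505)
d = 305/2 (d = (⅙)*915 = 305/2 ≈ 152.50)
p = 305/2 ≈ 152.50
p + h = 305/2 - 2505 = -4705/2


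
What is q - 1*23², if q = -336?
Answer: -865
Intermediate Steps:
q - 1*23² = -336 - 1*23² = -336 - 1*529 = -336 - 529 = -865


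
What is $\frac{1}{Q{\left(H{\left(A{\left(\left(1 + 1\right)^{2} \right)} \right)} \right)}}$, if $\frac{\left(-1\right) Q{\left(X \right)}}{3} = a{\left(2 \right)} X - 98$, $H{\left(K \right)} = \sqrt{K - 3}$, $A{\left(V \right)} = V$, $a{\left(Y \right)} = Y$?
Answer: $\frac{1}{288} \approx 0.0034722$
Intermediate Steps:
$H{\left(K \right)} = \sqrt{-3 + K}$
$Q{\left(X \right)} = 294 - 6 X$ ($Q{\left(X \right)} = - 3 \left(2 X - 98\right) = - 3 \left(-98 + 2 X\right) = 294 - 6 X$)
$\frac{1}{Q{\left(H{\left(A{\left(\left(1 + 1\right)^{2} \right)} \right)} \right)}} = \frac{1}{294 - 6 \sqrt{-3 + \left(1 + 1\right)^{2}}} = \frac{1}{294 - 6 \sqrt{-3 + 2^{2}}} = \frac{1}{294 - 6 \sqrt{-3 + 4}} = \frac{1}{294 - 6 \sqrt{1}} = \frac{1}{294 - 6} = \frac{1}{288}$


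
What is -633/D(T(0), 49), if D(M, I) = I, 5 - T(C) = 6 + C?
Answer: -633/49 ≈ -12.918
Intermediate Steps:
T(C) = -1 - C (T(C) = 5 - (6 + C) = 5 + (-6 - C) = -1 - C)
-633/D(T(0), 49) = -633/49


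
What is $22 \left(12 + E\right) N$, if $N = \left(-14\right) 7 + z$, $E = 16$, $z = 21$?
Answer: $-47432$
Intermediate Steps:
$N = -77$ ($N = \left(-14\right) 7 + 21 = -98 + 21 = -77$)
$22 \left(12 + E\right) N = 22 \left(12 + 16\right) \left(-77\right) = 22 \cdot 28 \left(-77\right) = 616 \left(-77\right) = -47432$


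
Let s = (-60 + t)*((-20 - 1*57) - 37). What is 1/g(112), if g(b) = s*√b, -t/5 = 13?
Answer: √7/399000 ≈ 6.6310e-6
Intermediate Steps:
t = -65 (t = -5*13 = -65)
s = 14250 (s = (-60 - 65)*((-20 - 1*57) - 37) = -125*((-20 - 57) - 37) = -125*(-77 - 37) = -125*(-114) = 14250)
g(b) = 14250*√b
1/g(112) = 1/(14250*√112) = 1/(14250*(4*√7)) = 1/(57000*√7) = √7/399000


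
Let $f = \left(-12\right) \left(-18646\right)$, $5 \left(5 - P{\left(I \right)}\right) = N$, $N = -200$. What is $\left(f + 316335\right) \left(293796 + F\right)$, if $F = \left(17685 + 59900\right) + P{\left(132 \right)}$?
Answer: $200602354062$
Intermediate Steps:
$P{\left(I \right)} = 45$ ($P{\left(I \right)} = 5 - -40 = 5 + 40 = 45$)
$f = 223752$
$F = 77630$ ($F = \left(17685 + 59900\right) + 45 = 77585 + 45 = 77630$)
$\left(f + 316335\right) \left(293796 + F\right) = \left(223752 + 316335\right) \left(293796 + 77630\right) = 540087 \cdot 371426 = 200602354062$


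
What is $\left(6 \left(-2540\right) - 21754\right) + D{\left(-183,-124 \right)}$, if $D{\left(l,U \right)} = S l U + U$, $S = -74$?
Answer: $-1716326$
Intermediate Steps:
$D{\left(l,U \right)} = U - 74 U l$ ($D{\left(l,U \right)} = - 74 l U + U = - 74 U l + U = U - 74 U l$)
$\left(6 \left(-2540\right) - 21754\right) + D{\left(-183,-124 \right)} = \left(6 \left(-2540\right) - 21754\right) - 124 \left(1 - -13542\right) = \left(-15240 - 21754\right) - 124 \left(1 + 13542\right) = -36994 - 1679332 = -1716326$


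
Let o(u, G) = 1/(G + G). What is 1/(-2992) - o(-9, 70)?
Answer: -783/104720 ≈ -0.0074771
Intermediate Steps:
o(u, G) = 1/(2*G)
1/(-2992) - o(-9, 70) = 1/(-2992) - 1/(2*70) = -1/2992 - 1/(2*70) = -1/2992 - 1*1/140 = -1/2992 - 1/140 = -783/104720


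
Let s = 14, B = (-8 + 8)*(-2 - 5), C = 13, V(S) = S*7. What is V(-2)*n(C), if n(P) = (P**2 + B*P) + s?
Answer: -2562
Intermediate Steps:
V(S) = 7*S
B = 0 (B = 0*(-7) = 0)
n(P) = 14 + P**2 (n(P) = (P**2 + 0*P) + 14 = (P**2 + 0) + 14 = P**2 + 14 = 14 + P**2)
V(-2)*n(C) = (7*(-2))*(14 + 13**2) = -14*(14 + 169) = -14*183 = -2562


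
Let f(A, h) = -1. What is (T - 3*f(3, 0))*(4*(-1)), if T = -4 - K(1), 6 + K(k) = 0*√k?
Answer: -20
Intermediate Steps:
K(k) = -6 (K(k) = -6 + 0*√k = -6 + 0 = -6)
T = 2 (T = -4 - 1*(-6) = -4 + 6 = 2)
(T - 3*f(3, 0))*(4*(-1)) = (2 - 3*(-1))*(4*(-1)) = (2 + 3)*(-4) = 5*(-4) = -20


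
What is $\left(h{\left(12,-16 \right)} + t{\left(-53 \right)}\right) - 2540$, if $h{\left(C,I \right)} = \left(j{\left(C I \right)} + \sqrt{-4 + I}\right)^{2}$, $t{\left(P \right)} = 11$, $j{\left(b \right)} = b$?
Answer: $34315 - 768 i \sqrt{5} \approx 34315.0 - 1717.3 i$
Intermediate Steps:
$h{\left(C,I \right)} = \left(\sqrt{-4 + I} + C I\right)^{2}$ ($h{\left(C,I \right)} = \left(C I + \sqrt{-4 + I}\right)^{2} = \left(\sqrt{-4 + I} + C I\right)^{2}$)
$\left(h{\left(12,-16 \right)} + t{\left(-53 \right)}\right) - 2540 = \left(\left(\sqrt{-4 - 16} + 12 \left(-16\right)\right)^{2} + 11\right) - 2540 = \left(\left(\sqrt{-20} - 192\right)^{2} + 11\right) - 2540 = \left(\left(2 i \sqrt{5} - 192\right)^{2} + 11\right) - 2540 = \left(\left(-192 + 2 i \sqrt{5}\right)^{2} + 11\right) - 2540 = \left(11 + \left(-192 + 2 i \sqrt{5}\right)^{2}\right) - 2540 = -2529 + \left(-192 + 2 i \sqrt{5}\right)^{2}$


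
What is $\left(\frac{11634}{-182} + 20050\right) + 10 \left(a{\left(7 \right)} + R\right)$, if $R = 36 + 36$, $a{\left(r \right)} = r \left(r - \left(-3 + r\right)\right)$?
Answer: $\frac{271909}{13} \approx 20916.0$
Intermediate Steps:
$a{\left(r \right)} = 3 r$ ($a{\left(r \right)} = r 3 = 3 r$)
$R = 72$
$\left(\frac{11634}{-182} + 20050\right) + 10 \left(a{\left(7 \right)} + R\right) = \left(\frac{11634}{-182} + 20050\right) + 10 \left(3 \cdot 7 + 72\right) = \left(11634 \left(- \frac{1}{182}\right) + 20050\right) + 10 \left(21 + 72\right) = \left(- \frac{831}{13} + 20050\right) + 10 \cdot 93 = \frac{259819}{13} + 930 = \frac{271909}{13}$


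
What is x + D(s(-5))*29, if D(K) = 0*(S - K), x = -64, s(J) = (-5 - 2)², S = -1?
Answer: -64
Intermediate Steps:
s(J) = 49 (s(J) = (-7)² = 49)
D(K) = 0 (D(K) = 0*(-1 - K) = 0)
x + D(s(-5))*29 = -64 + 0*29 = -64 + 0 = -64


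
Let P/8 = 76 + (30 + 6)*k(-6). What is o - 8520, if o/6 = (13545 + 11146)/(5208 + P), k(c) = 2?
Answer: -27155847/3196 ≈ -8496.8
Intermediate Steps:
P = 1184 (P = 8*(76 + (30 + 6)*2) = 8*(76 + 36*2) = 8*(76 + 72) = 8*148 = 1184)
o = 74073/3196 (o = 6*((13545 + 11146)/(5208 + 1184)) = 6*(24691/6392) = 74073/3196 ≈ 23.177)
o - 8520 = 74073/3196 - 8520 = -27155847/3196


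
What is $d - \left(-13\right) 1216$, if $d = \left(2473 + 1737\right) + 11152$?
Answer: $31170$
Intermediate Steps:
$d = 15362$ ($d = 4210 + 11152 = 15362$)
$d - \left(-13\right) 1216 = 15362 - \left(-13\right) 1216 = 15362 - -15808 = 15362 + 15808 = 31170$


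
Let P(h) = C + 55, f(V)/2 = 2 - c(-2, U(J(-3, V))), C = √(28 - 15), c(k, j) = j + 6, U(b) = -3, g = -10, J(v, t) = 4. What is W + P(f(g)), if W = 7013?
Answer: 7068 + √13 ≈ 7071.6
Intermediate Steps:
c(k, j) = 6 + j
C = √13 ≈ 3.6056
f(V) = -2 (f(V) = 2*(2 - (6 - 3)) = 2*(2 - 1*3) = 2*(2 - 3) = 2*(-1) = -2)
P(h) = 55 + √13 (P(h) = √13 + 55 = 55 + √13)
W + P(f(g)) = 7013 + (55 + √13) = 7068 + √13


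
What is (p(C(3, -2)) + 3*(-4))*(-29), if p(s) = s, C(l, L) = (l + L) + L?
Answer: 377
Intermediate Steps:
C(l, L) = l + 2*L (C(l, L) = (L + l) + L = l + 2*L)
(p(C(3, -2)) + 3*(-4))*(-29) = ((3 + 2*(-2)) + 3*(-4))*(-29) = ((3 - 4) - 12)*(-29) = (-1 - 12)*(-29) = -13*(-29) = 377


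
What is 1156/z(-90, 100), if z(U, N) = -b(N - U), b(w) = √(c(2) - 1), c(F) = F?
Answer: -1156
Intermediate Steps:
b(w) = 1 (b(w) = √(2 - 1) = √1 = 1)
z(U, N) = -1 (z(U, N) = -1*1 = -1)
1156/z(-90, 100) = 1156/(-1) = 1156*(-1) = -1156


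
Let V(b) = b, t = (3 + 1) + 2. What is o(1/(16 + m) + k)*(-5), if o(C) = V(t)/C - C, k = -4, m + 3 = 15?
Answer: -12695/1036 ≈ -12.254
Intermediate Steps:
m = 12 (m = -3 + 15 = 12)
t = 6 (t = 4 + 2 = 6)
o(C) = -C + 6/C (o(C) = 6/C - C = -C + 6/C)
o(1/(16 + m) + k)*(-5) = (-(1/(16 + 12) - 4) + 6/(1/(16 + 12) - 4))*(-5) = (-(1/28 - 4) + 6/(1/28 - 4))*(-5) = (-1*(-111/28) + 6/(-111/28))*(-5) = (111/28 + 6*(-28/111))*(-5) = (111/28 - 56/37)*(-5) = (2539/1036)*(-5) = -12695/1036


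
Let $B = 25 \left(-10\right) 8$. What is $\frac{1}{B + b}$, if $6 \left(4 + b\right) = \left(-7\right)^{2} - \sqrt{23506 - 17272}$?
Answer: $- \frac{71850}{143394391} + \frac{6 \sqrt{6234}}{143394391} \approx -0.00049776$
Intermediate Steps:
$B = -2000$ ($B = \left(-250\right) 8 = -2000$)
$b = \frac{25}{6} - \frac{\sqrt{6234}}{6}$ ($b = -4 + \frac{\left(-7\right)^{2} - \sqrt{23506 - 17272}}{6} = -4 + \frac{49 - \sqrt{6234}}{6} = -4 + \left(\frac{49}{6} - \frac{\sqrt{6234}}{6}\right) = \frac{25}{6} - \frac{\sqrt{6234}}{6} \approx -8.9926$)
$\frac{1}{B + b} = \frac{1}{-2000 + \left(\frac{25}{6} - \frac{\sqrt{6234}}{6}\right)} = \frac{1}{- \frac{11975}{6} - \frac{\sqrt{6234}}{6}}$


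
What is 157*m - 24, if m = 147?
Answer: 23055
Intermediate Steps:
157*m - 24 = 157*147 - 24 = 23079 - 24 = 23055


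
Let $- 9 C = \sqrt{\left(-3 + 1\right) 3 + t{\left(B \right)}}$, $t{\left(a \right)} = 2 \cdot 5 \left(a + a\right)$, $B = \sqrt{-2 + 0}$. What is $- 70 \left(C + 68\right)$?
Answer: $-4760 + \frac{70 \sqrt{-6 + 20 i \sqrt{2}}}{9} \approx -4733.7 + 32.497 i$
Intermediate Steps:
$B = i \sqrt{2}$ ($B = \sqrt{-2} = i \sqrt{2} \approx 1.4142 i$)
$t{\left(a \right)} = 20 a$ ($t{\left(a \right)} = 2 \cdot 5 \cdot 2 a = 2 \cdot 10 a = 20 a$)
$C = - \frac{\sqrt{-6 + 20 i \sqrt{2}}}{9}$ ($C = - \frac{\sqrt{\left(-3 + 1\right) 3 + 20 i \sqrt{2}}}{9} = - \frac{\sqrt{\left(-2\right) 3 + 20 i \sqrt{2}}}{9} = - \frac{\sqrt{-6 + 20 i \sqrt{2}}}{9} \approx -0.37609 - 0.46424 i$)
$- 70 \left(C + 68\right) = - 70 \left(- \frac{\sqrt{-6 + 20 i \sqrt{2}}}{9} + 68\right) = - 70 \left(68 - \frac{\sqrt{-6 + 20 i \sqrt{2}}}{9}\right) = -4760 + \frac{70 \sqrt{-6 + 20 i \sqrt{2}}}{9}$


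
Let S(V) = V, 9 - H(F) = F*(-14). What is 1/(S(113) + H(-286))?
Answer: -1/3882 ≈ -0.00025760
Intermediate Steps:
H(F) = 9 + 14*F (H(F) = 9 - F*(-14) = 9 - (-14)*F = 9 + 14*F)
1/(S(113) + H(-286)) = 1/(113 + (9 + 14*(-286))) = 1/(113 + (9 - 4004)) = 1/(113 - 3995) = 1/(-3882) = -1/3882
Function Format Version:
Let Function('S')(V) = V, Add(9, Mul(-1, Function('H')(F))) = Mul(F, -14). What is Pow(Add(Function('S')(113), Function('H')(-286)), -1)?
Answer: Rational(-1, 3882) ≈ -0.00025760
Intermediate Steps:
Function('H')(F) = Add(9, Mul(14, F)) (Function('H')(F) = Add(9, Mul(-1, Mul(F, -14))) = Add(9, Mul(-1, Mul(-14, F))) = Add(9, Mul(14, F)))
Pow(Add(Function('S')(113), Function('H')(-286)), -1) = Pow(Add(113, Add(9, Mul(14, -286))), -1) = Pow(Add(113, Add(9, -4004)), -1) = Pow(Add(113, -3995), -1) = Pow(-3882, -1) = Rational(-1, 3882)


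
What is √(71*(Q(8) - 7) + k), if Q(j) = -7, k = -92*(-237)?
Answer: √20810 ≈ 144.26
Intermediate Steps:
k = 21804
√(71*(Q(8) - 7) + k) = √(71*(-7 - 7) + 21804) = √(71*(-14) + 21804) = √(-994 + 21804) = √20810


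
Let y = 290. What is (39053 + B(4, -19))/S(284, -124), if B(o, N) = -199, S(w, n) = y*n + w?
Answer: -19427/17838 ≈ -1.0891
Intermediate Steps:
S(w, n) = w + 290*n (S(w, n) = 290*n + w = w + 290*n)
(39053 + B(4, -19))/S(284, -124) = (39053 - 199)/(284 + 290*(-124)) = 38854/(284 - 35960) = 38854/(-35676) = 38854*(-1/35676) = -19427/17838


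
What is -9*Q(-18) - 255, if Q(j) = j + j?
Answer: 69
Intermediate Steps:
Q(j) = 2*j
-9*Q(-18) - 255 = -18*(-18) - 255 = -9*(-36) - 255 = 324 - 255 = 69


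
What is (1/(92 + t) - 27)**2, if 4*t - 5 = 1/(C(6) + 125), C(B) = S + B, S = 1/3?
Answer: 15732955657441/21598711225 ≈ 728.42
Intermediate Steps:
S = 1/3 ≈ 0.33333
C(B) = 1/3 + B
t = 1973/1576 (t = 5/4 + 1/(4*((1/3 + 6) + 125)) = 5/4 + 1/(4*(19/3 + 125)) = 5/4 + 1/(4*(394/3)) = 5/4 + (1/4)*(3/394) = 5/4 + 3/1576 = 1973/1576 ≈ 1.2519)
(1/(92 + t) - 27)**2 = (1/(92 + 1973/1576) - 27)**2 = (1/(146965/1576) - 27)**2 = (1576/146965 - 27)**2 = (-3966479/146965)**2 = 15732955657441/21598711225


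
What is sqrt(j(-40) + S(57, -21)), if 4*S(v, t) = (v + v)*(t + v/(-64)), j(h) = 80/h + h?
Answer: I*sqrt(170466)/16 ≈ 25.805*I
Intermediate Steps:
j(h) = h + 80/h
S(v, t) = v*(t - v/64)/2 (S(v, t) = ((v + v)*(t + v/(-64)))/4 = ((2*v)*(t + v*(-1/64)))/4 = ((2*v)*(t - v/64))/4 = (2*v*(t - v/64))/4 = v*(t - v/64)/2)
sqrt(j(-40) + S(57, -21)) = sqrt((-40 + 80/(-40)) + (1/128)*57*(-1*57 + 64*(-21))) = sqrt((-40 + 80*(-1/40)) + (1/128)*57*(-57 - 1344)) = sqrt((-40 - 2) + (1/128)*57*(-1401)) = sqrt(-42 - 79857/128) = sqrt(-85233/128) = I*sqrt(170466)/16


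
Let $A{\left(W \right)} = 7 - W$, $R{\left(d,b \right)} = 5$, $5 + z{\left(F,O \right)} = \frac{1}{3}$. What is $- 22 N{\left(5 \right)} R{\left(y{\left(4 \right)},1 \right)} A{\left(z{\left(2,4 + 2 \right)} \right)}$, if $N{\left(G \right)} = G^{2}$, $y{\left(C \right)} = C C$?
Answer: $- \frac{96250}{3} \approx -32083.0$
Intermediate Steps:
$z{\left(F,O \right)} = - \frac{14}{3}$ ($z{\left(F,O \right)} = -5 + \frac{1}{3} = - \frac{14}{3}$)
$y{\left(C \right)} = C^{2}$
$- 22 N{\left(5 \right)} R{\left(y{\left(4 \right)},1 \right)} A{\left(z{\left(2,4 + 2 \right)} \right)} = - 22 \cdot 5^{2} \cdot 5 \left(7 - - \frac{14}{3}\right) = - 22 \cdot 25 \cdot 5 \left(7 + \frac{14}{3}\right) = \left(-22\right) 125 \cdot \frac{35}{3} = \left(-2750\right) \frac{35}{3} = - \frac{96250}{3}$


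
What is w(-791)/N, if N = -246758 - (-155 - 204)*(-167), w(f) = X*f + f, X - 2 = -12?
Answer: -791/34079 ≈ -0.023211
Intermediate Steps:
X = -10 (X = 2 - 12 = -10)
w(f) = -9*f (w(f) = -10*f + f = -9*f)
N = -306711 (N = -246758 - (-359)*(-167) = -246758 - 1*59953 = -246758 - 59953 = -306711)
w(-791)/N = -9*(-791)/(-306711) = 7119*(-1/306711) = -791/34079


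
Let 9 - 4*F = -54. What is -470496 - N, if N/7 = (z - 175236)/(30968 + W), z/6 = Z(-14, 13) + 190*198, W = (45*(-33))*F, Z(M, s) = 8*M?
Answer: -2037917424/4331 ≈ -4.7054e+5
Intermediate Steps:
F = 63/4 (F = 9/4 - 1/4*(-54) = 9/4 + 27/2 = 63/4 ≈ 15.750)
W = -93555/4 (W = (45*(-33))*(63/4) = -1485*63/4 = -93555/4 ≈ -23389.)
z = 225048 (z = 6*(8*(-14) + 190*198) = 6*(-112 + 37620) = 6*37508 = 225048)
N = 199248/4331 (N = 7*((225048 - 175236)/(30968 - 93555/4)) = 7*(49812/(30317/4)) = 7*(49812*(4/30317)) = 7*(28464/4331) = 199248/4331 ≈ 46.005)
-470496 - N = -470496 - 1*199248/4331 = -470496 - 199248/4331 = -2037917424/4331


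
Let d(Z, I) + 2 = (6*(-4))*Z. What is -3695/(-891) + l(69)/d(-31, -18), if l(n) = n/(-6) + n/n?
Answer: 780667/188892 ≈ 4.1329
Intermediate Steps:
l(n) = 1 - n/6 (l(n) = n*(-⅙) + 1 = -n/6 + 1 = 1 - n/6)
d(Z, I) = -2 - 24*Z (d(Z, I) = -2 + (6*(-4))*Z = -2 - 24*Z)
-3695/(-891) + l(69)/d(-31, -18) = -3695/(-891) + (1 - ⅙*69)/(-2 - 24*(-31)) = -3695*(-1/891) + (1 - 23/2)/(-2 + 744) = 3695/891 - 21/2/742 = 3695/891 - 21/2*1/742 = 3695/891 - 3/212 = 780667/188892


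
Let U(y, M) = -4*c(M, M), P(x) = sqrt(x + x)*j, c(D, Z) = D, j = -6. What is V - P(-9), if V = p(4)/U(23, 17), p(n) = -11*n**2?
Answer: 44/17 + 18*I*sqrt(2) ≈ 2.5882 + 25.456*I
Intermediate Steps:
P(x) = -6*sqrt(2)*sqrt(x) (P(x) = sqrt(x + x)*(-6) = sqrt(2*x)*(-6) = (sqrt(2)*sqrt(x))*(-6) = -6*sqrt(2)*sqrt(x))
U(y, M) = -4*M
V = 44/17 (V = (-11*4**2)/((-4*17)) = -11*16/(-68) = -176*(-1/68) = 44/17 ≈ 2.5882)
V - P(-9) = 44/17 - (-6)*sqrt(2)*sqrt(-9) = 44/17 - (-6)*sqrt(2)*3*I = 44/17 - (-18)*I*sqrt(2) = 44/17 + 18*I*sqrt(2)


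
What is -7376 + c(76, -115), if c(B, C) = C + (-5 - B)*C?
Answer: 1824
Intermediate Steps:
c(B, C) = C + C*(-5 - B)
-7376 + c(76, -115) = -7376 - 1*(-115)*(4 + 76) = -7376 - 1*(-115)*80 = -7376 + 9200 = 1824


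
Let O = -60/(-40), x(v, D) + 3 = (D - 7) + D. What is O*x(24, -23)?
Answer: -84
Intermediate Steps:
x(v, D) = -10 + 2*D (x(v, D) = -3 + ((D - 7) + D) = -3 + ((-7 + D) + D) = -3 + (-7 + 2*D) = -10 + 2*D)
O = 3/2 (O = -60*(-1/40) = 3/2 ≈ 1.5000)
O*x(24, -23) = 3*(-10 + 2*(-23))/2 = 3*(-10 - 46)/2 = (3/2)*(-56) = -84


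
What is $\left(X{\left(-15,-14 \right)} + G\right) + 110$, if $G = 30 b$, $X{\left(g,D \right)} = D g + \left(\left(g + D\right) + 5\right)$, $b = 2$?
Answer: $356$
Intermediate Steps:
$X{\left(g,D \right)} = 5 + D + g + D g$ ($X{\left(g,D \right)} = D g + \left(\left(D + g\right) + 5\right) = D g + \left(5 + D + g\right) = 5 + D + g + D g$)
$G = 60$ ($G = 30 \cdot 2 = 60$)
$\left(X{\left(-15,-14 \right)} + G\right) + 110 = \left(\left(5 - 14 - 15 - -210\right) + 60\right) + 110 = \left(\left(5 - 14 - 15 + 210\right) + 60\right) + 110 = \left(186 + 60\right) + 110 = 246 + 110 = 356$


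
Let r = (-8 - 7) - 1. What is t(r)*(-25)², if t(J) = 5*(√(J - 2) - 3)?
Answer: -9375 + 9375*I*√2 ≈ -9375.0 + 13258.0*I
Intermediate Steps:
r = -16 (r = -15 - 1 = -16)
t(J) = -15 + 5*√(-2 + J) (t(J) = 5*(√(-2 + J) - 3) = 5*(-3 + √(-2 + J)) = -15 + 5*√(-2 + J))
t(r)*(-25)² = (-15 + 5*√(-2 - 16))*(-25)² = (-15 + 5*√(-18))*625 = (-15 + 5*(3*I*√2))*625 = (-15 + 15*I*√2)*625 = -9375 + 9375*I*√2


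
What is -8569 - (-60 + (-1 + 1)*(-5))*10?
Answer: -7969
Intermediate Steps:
-8569 - (-60 + (-1 + 1)*(-5))*10 = -8569 - (-60 + 0*(-5))*10 = -8569 - (-60 + 0)*10 = -8569 - (-60)*10 = -8569 - 1*(-600) = -8569 + 600 = -7969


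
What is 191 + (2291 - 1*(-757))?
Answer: 3239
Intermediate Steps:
191 + (2291 - 1*(-757)) = 191 + (2291 + 757) = 191 + 3048 = 3239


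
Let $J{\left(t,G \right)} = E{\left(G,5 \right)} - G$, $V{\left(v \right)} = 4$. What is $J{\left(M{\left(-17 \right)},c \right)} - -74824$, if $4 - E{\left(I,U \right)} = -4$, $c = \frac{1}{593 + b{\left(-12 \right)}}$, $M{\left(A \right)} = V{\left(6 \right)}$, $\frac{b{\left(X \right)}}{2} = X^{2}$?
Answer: $\frac{65926991}{881} \approx 74832.0$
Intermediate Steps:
$b{\left(X \right)} = 2 X^{2}$
$M{\left(A \right)} = 4$
$c = \frac{1}{881}$ ($c = \frac{1}{593 + 2 \left(-12\right)^{2}} = \frac{1}{593 + 2 \cdot 144} = \frac{1}{593 + 288} = \frac{1}{881} \approx 0.0011351$)
$E{\left(I,U \right)} = 8$ ($E{\left(I,U \right)} = 4 - -4 = 4 + 4 = 8$)
$J{\left(t,G \right)} = 8 - G$
$J{\left(M{\left(-17 \right)},c \right)} - -74824 = \left(8 - \frac{1}{881}\right) - -74824 = \left(8 - \frac{1}{881}\right) + 74824 = \frac{7047}{881} + 74824 = \frac{65926991}{881}$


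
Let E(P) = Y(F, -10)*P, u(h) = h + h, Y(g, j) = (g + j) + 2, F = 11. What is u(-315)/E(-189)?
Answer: 10/9 ≈ 1.1111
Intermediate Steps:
Y(g, j) = 2 + g + j
u(h) = 2*h
E(P) = 3*P (E(P) = (2 + 11 - 10)*P = 3*P)
u(-315)/E(-189) = (2*(-315))/((3*(-189))) = -630/(-567) = -630*(-1/567) = 10/9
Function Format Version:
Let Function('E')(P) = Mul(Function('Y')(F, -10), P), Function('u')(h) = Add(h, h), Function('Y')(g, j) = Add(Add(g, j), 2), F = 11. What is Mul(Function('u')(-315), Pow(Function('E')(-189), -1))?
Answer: Rational(10, 9) ≈ 1.1111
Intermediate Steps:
Function('Y')(g, j) = Add(2, g, j)
Function('u')(h) = Mul(2, h)
Function('E')(P) = Mul(3, P) (Function('E')(P) = Mul(Add(2, 11, -10), P) = Mul(3, P))
Mul(Function('u')(-315), Pow(Function('E')(-189), -1)) = Mul(Mul(2, -315), Pow(Mul(3, -189), -1)) = Mul(-630, Pow(-567, -1)) = Mul(-630, Rational(-1, 567)) = Rational(10, 9)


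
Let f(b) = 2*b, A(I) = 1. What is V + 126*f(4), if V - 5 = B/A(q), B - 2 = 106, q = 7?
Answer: 1121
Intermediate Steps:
B = 108 (B = 2 + 106 = 108)
V = 113 (V = 5 + 108/1 = 5 + 108*1 = 5 + 108 = 113)
V + 126*f(4) = 113 + 126*(2*4) = 113 + 126*8 = 113 + 1008 = 1121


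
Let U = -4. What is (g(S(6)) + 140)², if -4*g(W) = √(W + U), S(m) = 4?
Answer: 19600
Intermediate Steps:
g(W) = -√(-4 + W)/4 (g(W) = -√(W - 4)/4 = -√(-4 + W)/4)
(g(S(6)) + 140)² = (-√(-4 + 4)/4 + 140)² = (-√0/4 + 140)² = (-¼*0 + 140)² = (0 + 140)² = 140² = 19600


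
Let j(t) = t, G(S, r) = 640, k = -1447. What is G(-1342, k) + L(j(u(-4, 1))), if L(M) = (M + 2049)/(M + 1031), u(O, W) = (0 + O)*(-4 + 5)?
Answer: 659325/1027 ≈ 641.99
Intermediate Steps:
u(O, W) = O (u(O, W) = O*1 = O)
L(M) = (2049 + M)/(1031 + M)
G(-1342, k) + L(j(u(-4, 1))) = 640 + (2049 - 4)/(1031 - 4) = 640 + 2045/1027 = 659325/1027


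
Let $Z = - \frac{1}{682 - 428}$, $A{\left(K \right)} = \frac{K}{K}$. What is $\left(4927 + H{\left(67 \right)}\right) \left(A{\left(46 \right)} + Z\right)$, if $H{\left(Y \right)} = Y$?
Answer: $\frac{631741}{127} \approx 4974.3$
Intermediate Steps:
$A{\left(K \right)} = 1$
$Z = - \frac{1}{254} \approx -0.003937$
$\left(4927 + H{\left(67 \right)}\right) \left(A{\left(46 \right)} + Z\right) = \left(4927 + 67\right) \left(1 - \frac{1}{254}\right) = 4994 \cdot \frac{253}{254} = \frac{631741}{127}$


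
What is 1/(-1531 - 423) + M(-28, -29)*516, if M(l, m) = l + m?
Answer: -57471049/1954 ≈ -29412.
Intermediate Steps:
1/(-1531 - 423) + M(-28, -29)*516 = 1/(-1531 - 423) + (-28 - 29)*516 = 1/(-1954) - 57*516 = -1/1954 - 29412 = -57471049/1954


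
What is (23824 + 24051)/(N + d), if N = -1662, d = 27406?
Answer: 47875/25744 ≈ 1.8597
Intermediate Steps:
(23824 + 24051)/(N + d) = (23824 + 24051)/(-1662 + 27406) = 47875/25744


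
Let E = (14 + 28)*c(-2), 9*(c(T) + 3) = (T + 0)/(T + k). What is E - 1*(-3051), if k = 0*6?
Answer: 8789/3 ≈ 2929.7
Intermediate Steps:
k = 0
c(T) = -26/9 (c(T) = -3 + ((T + 0)/(T + 0))/9 = -3 + (T/T)/9 = -3 + (⅑)*1 = -3 + ⅑ = -26/9)
E = -364/3 (E = (14 + 28)*(-26/9) = 42*(-26/9) = -364/3 ≈ -121.33)
E - 1*(-3051) = -364/3 - 1*(-3051) = -364/3 + 3051 = 8789/3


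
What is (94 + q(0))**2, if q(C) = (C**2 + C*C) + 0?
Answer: 8836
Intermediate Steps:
q(C) = 2*C**2 (q(C) = (C**2 + C**2) + 0 = 2*C**2 + 0 = 2*C**2)
(94 + q(0))**2 = (94 + 2*0**2)**2 = (94 + 2*0)**2 = (94 + 0)**2 = 94**2 = 8836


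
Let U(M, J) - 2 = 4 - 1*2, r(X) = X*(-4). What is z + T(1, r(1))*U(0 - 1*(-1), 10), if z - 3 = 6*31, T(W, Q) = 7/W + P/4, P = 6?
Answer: 223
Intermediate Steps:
r(X) = -4*X
U(M, J) = 4 (U(M, J) = 2 + (4 - 1*2) = 2 + (4 - 2) = 2 + 2 = 4)
T(W, Q) = 3/2 + 7/W (T(W, Q) = 7/W + 6/4 = 7/W + 6*(1/4) = 7/W + 3/2 = 3/2 + 7/W)
z = 189 (z = 3 + 6*31 = 3 + 186 = 189)
z + T(1, r(1))*U(0 - 1*(-1), 10) = 189 + (3/2 + 7/1)*4 = 189 + (3/2 + 7*1)*4 = 189 + (3/2 + 7)*4 = 189 + (17/2)*4 = 189 + 34 = 223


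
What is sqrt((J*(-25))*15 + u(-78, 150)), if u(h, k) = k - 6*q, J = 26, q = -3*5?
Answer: I*sqrt(9510) ≈ 97.519*I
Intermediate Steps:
q = -15
u(h, k) = 90 + k (u(h, k) = k - 6*(-15) = k + 90 = 90 + k)
sqrt((J*(-25))*15 + u(-78, 150)) = sqrt((26*(-25))*15 + (90 + 150)) = sqrt(-650*15 + 240) = sqrt(-9750 + 240) = sqrt(-9510) = I*sqrt(9510)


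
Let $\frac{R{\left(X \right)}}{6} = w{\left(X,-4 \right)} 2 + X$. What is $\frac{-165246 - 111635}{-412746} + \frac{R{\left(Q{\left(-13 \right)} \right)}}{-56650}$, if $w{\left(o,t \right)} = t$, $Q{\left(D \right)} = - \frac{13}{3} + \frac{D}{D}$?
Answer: $\frac{7856687689}{11691030450} \approx 0.67203$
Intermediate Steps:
$Q{\left(D \right)} = - \frac{10}{3}$ ($Q{\left(D \right)} = \left(-13\right) \frac{1}{3} + 1 = - \frac{13}{3} + 1 = - \frac{10}{3}$)
$R{\left(X \right)} = -48 + 6 X$ ($R{\left(X \right)} = 6 \left(\left(-4\right) 2 + X\right) = 6 \left(-8 + X\right) = -48 + 6 X$)
$\frac{-165246 - 111635}{-412746} + \frac{R{\left(Q{\left(-13 \right)} \right)}}{-56650} = \frac{-165246 - 111635}{-412746} + \frac{-48 + 6 \left(- \frac{10}{3}\right)}{-56650} = \left(-276881\right) \left(- \frac{1}{412746}\right) + \left(-48 - 20\right) \left(- \frac{1}{56650}\right) = \frac{276881}{412746} - - \frac{34}{28325} = \frac{276881}{412746} + \frac{34}{28325} = \frac{7856687689}{11691030450}$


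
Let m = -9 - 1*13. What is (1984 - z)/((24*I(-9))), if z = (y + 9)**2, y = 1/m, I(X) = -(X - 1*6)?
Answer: 102383/19360 ≈ 5.2884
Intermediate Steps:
m = -22 (m = -9 - 13 = -22)
I(X) = 6 - X (I(X) = -(X - 6) = -(-6 + X) = 6 - X)
y = -1/22 (y = 1/(-22) = -1/22 ≈ -0.045455)
z = 38809/484 (z = (-1/22 + 9)**2 = (197/22)**2 = 38809/484 ≈ 80.184)
(1984 - z)/((24*I(-9))) = (1984 - 1*38809/484)/((24*(6 - 1*(-9)))) = (1984 - 38809/484)/((24*(6 + 9))) = 921447/(484*((24*15))) = (921447/484)/360 = (921447/484)*(1/360) = 102383/19360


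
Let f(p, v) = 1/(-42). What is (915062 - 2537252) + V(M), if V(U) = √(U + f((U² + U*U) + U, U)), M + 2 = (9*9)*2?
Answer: -1622190 + √282198/42 ≈ -1.6222e+6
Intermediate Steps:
f(p, v) = -1/42
M = 160 (M = -2 + (9*9)*2 = -2 + 81*2 = -2 + 162 = 160)
V(U) = √(-1/42 + U) (V(U) = √(U - 1/42) = √(-1/42 + U))
(915062 - 2537252) + V(M) = (915062 - 2537252) + √(-42 + 1764*160)/42 = -1622190 + √(-42 + 282240)/42 = -1622190 + √282198/42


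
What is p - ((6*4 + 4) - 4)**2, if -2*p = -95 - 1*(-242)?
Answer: -1299/2 ≈ -649.50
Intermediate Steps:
p = -147/2 (p = -(-95 - 1*(-242))/2 = -(-95 + 242)/2 = -1/2*147 = -147/2 ≈ -73.500)
p - ((6*4 + 4) - 4)**2 = -147/2 - ((6*4 + 4) - 4)**2 = -147/2 - ((24 + 4) - 4)**2 = -147/2 - (28 - 4)**2 = -147/2 - 1*24**2 = -147/2 - 1*576 = -147/2 - 576 = -1299/2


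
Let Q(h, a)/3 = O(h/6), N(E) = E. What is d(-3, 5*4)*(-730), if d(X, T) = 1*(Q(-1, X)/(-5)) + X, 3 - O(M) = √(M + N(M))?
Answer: 3504 - 146*I*√3 ≈ 3504.0 - 252.88*I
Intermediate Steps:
O(M) = 3 - √2*√M (O(M) = 3 - √(M + M) = 3 - √(2*M) = 3 - √2*√M)
Q(h, a) = 9 - √3*√h (Q(h, a) = 3*(3 - √2*√(h/6)) = 3*(3 - √2*√6*√h/6) = 3*(3 - √3*√h/3) = 9 - √3*√h)
d(X, T) = -9/5 + X + I*√3/5 (d(X, T) = 1*((9 - √3*√(-1))/(-5)) + X = 1*((9 - √3*I)*(-⅕)) + X = 1*((9 - I*√3)*(-⅕)) + X = 1*(-9/5 + I*√3/5) + X = (-9/5 + I*√3/5) + X = -9/5 + X + I*√3/5)
d(-3, 5*4)*(-730) = (-9/5 - 3 + I*√3/5)*(-730) = (-24/5 + I*√3/5)*(-730) = 3504 - 146*I*√3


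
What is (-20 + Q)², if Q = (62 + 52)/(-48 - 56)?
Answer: 1203409/2704 ≈ 445.05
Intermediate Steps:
Q = -57/52 (Q = 114/(-104) = 114*(-1/104) = -57/52 ≈ -1.0962)
(-20 + Q)² = (-20 - 57/52)² = (-1097/52)² = 1203409/2704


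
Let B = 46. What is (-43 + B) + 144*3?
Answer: 435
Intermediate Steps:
(-43 + B) + 144*3 = (-43 + 46) + 144*3 = 3 + 432 = 435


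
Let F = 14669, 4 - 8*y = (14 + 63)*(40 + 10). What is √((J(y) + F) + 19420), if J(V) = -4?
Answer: √34085 ≈ 184.62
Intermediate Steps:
y = -1923/4 (y = ½ - (14 + 63)*(40 + 10)/8 = ½ - 77*50/8 = ½ - ⅛*3850 = ½ - 1925/4 = -1923/4 ≈ -480.75)
√((J(y) + F) + 19420) = √((-4 + 14669) + 19420) = √(14665 + 19420) = √34085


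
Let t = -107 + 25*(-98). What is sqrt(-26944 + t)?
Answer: I*sqrt(29501) ≈ 171.76*I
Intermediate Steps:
t = -2557 (t = -107 - 2450 = -2557)
sqrt(-26944 + t) = sqrt(-26944 - 2557) = sqrt(-29501) = I*sqrt(29501)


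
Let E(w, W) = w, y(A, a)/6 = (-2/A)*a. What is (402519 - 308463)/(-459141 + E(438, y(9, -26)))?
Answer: -31352/152901 ≈ -0.20505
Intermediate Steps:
y(A, a) = -12*a/A (y(A, a) = 6*((-2/A)*a) = 6*(-2*a/A) = -12*a/A)
(402519 - 308463)/(-459141 + E(438, y(9, -26))) = (402519 - 308463)/(-459141 + 438) = 94056/(-458703) = 94056*(-1/458703) = -31352/152901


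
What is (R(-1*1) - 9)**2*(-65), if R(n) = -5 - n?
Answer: -10985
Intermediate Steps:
(R(-1*1) - 9)**2*(-65) = ((-5 - (-1)) - 9)**2*(-65) = ((-5 - 1*(-1)) - 9)**2*(-65) = ((-5 + 1) - 9)**2*(-65) = (-4 - 9)**2*(-65) = (-13)**2*(-65) = 169*(-65) = -10985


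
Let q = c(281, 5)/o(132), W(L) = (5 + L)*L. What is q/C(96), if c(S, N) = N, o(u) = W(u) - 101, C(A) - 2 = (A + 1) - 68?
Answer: 5/557473 ≈ 8.9690e-6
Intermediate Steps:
W(L) = L*(5 + L)
C(A) = -65 + A (C(A) = 2 + ((A + 1) - 68) = 2 + ((1 + A) - 68) = 2 + (-67 + A) = -65 + A)
o(u) = -101 + u*(5 + u) (o(u) = u*(5 + u) - 101 = -101 + u*(5 + u))
q = 5/17983 (q = 5/(-101 + 132*(5 + 132)) = 5/(-101 + 132*137) = 5/(-101 + 18084) = 5/17983 ≈ 0.00027804)
q/C(96) = 5/(17983*(-65 + 96)) = (5/17983)/31 = (5/17983)*(1/31) = 5/557473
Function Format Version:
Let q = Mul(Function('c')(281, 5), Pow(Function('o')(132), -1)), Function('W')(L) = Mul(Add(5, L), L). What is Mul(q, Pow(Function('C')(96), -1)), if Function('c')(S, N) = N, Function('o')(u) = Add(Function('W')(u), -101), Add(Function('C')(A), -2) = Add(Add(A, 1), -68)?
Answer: Rational(5, 557473) ≈ 8.9690e-6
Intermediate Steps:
Function('W')(L) = Mul(L, Add(5, L))
Function('C')(A) = Add(-65, A) (Function('C')(A) = Add(2, Add(Add(A, 1), -68)) = Add(2, Add(Add(1, A), -68)) = Add(2, Add(-67, A)) = Add(-65, A))
Function('o')(u) = Add(-101, Mul(u, Add(5, u))) (Function('o')(u) = Add(Mul(u, Add(5, u)), -101) = Add(-101, Mul(u, Add(5, u))))
q = Rational(5, 17983) (q = Mul(5, Pow(Add(-101, Mul(132, Add(5, 132))), -1)) = Mul(5, Pow(Add(-101, Mul(132, 137)), -1)) = Mul(5, Pow(Add(-101, 18084), -1)) = Mul(5, Pow(17983, -1)) = Mul(5, Rational(1, 17983)) = Rational(5, 17983) ≈ 0.00027804)
Mul(q, Pow(Function('C')(96), -1)) = Mul(Rational(5, 17983), Pow(Add(-65, 96), -1)) = Mul(Rational(5, 17983), Pow(31, -1)) = Mul(Rational(5, 17983), Rational(1, 31)) = Rational(5, 557473)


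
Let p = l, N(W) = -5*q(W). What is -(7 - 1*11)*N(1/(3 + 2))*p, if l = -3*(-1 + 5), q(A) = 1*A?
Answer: 48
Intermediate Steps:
q(A) = A
N(W) = -5*W
l = -12 (l = -3*4 = -12)
p = -12
-(7 - 1*11)*N(1/(3 + 2))*p = -(7 - 1*11)*(-5/(3 + 2))*(-12) = -(7 - 11)*(-5/5)*(-12) = -(-(-20)/5)*(-12) = -(-4*(-1))*(-12) = -4*(-12) = -1*(-48) = 48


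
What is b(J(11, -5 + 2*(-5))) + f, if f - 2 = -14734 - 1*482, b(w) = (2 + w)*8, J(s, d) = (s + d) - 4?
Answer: -15262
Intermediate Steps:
J(s, d) = -4 + d + s (J(s, d) = (d + s) - 4 = -4 + d + s)
b(w) = 16 + 8*w
f = -15214 (f = 2 + (-14734 - 1*482) = 2 + (-14734 - 482) = 2 - 15216 = -15214)
b(J(11, -5 + 2*(-5))) + f = (16 + 8*(-4 + (-5 + 2*(-5)) + 11)) - 15214 = (16 + 8*(-4 + (-5 - 10) + 11)) - 15214 = (16 + 8*(-4 - 15 + 11)) - 15214 = (16 + 8*(-8)) - 15214 = (16 - 64) - 15214 = -48 - 15214 = -15262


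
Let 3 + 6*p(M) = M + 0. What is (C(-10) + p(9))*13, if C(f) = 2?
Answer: 39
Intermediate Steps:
p(M) = -½ + M/6 (p(M) = -½ + (M + 0)/6 = -½ + M/6)
(C(-10) + p(9))*13 = (2 + (-½ + (⅙)*9))*13 = (2 + (-½ + 3/2))*13 = (2 + 1)*13 = 3*13 = 39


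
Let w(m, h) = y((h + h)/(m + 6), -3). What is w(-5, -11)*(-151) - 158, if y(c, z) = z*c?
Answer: -10124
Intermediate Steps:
y(c, z) = c*z
w(m, h) = -6*h/(6 + m) (w(m, h) = ((h + h)/(m + 6))*(-3) = ((2*h)/(6 + m))*(-3) = (2*h/(6 + m))*(-3) = -6*h/(6 + m))
w(-5, -11)*(-151) - 158 = -6*(-11)/(6 - 5)*(-151) - 158 = -6*(-11)/1*(-151) - 158 = -6*(-11)*1*(-151) - 158 = 66*(-151) - 158 = -9966 - 158 = -10124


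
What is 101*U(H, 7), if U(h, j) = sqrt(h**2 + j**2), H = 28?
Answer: 707*sqrt(17) ≈ 2915.0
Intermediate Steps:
101*U(H, 7) = 101*sqrt(28**2 + 7**2) = 101*sqrt(784 + 49) = 101*sqrt(833) = 101*(7*sqrt(17)) = 707*sqrt(17)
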